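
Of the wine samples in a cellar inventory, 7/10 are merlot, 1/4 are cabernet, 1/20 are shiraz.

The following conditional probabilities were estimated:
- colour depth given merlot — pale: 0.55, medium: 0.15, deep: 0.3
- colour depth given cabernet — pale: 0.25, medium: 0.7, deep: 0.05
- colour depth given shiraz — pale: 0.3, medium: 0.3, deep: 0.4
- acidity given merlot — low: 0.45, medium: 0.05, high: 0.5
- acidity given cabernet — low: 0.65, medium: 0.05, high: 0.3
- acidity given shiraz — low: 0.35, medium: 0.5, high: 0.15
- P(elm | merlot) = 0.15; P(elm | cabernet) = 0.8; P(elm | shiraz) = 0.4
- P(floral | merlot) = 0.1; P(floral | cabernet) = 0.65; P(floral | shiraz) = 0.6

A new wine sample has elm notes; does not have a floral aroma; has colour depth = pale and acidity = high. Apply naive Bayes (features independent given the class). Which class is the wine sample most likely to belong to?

merlot

merlot: 0.7 × 0.55 × 0.5 × 0.15 × (1−0.1) = 0.0259875
cabernet: 0.25 × 0.25 × 0.3 × 0.8 × (1−0.65) = 0.00525
shiraz: 0.05 × 0.3 × 0.15 × 0.4 × (1−0.6) = 0.00036
Highest score → merlot.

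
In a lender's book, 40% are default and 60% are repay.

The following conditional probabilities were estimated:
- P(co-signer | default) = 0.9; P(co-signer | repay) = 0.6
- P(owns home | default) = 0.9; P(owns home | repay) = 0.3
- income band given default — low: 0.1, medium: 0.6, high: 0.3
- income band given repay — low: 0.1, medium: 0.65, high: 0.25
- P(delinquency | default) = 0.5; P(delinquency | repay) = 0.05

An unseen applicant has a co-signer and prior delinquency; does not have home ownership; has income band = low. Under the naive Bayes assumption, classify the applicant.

default

default: 0.4 × 0.9 × (1−0.9) × 0.1 × 0.5 = 0.0018
repay: 0.6 × 0.6 × (1−0.3) × 0.1 × 0.05 = 0.00126
Highest score → default.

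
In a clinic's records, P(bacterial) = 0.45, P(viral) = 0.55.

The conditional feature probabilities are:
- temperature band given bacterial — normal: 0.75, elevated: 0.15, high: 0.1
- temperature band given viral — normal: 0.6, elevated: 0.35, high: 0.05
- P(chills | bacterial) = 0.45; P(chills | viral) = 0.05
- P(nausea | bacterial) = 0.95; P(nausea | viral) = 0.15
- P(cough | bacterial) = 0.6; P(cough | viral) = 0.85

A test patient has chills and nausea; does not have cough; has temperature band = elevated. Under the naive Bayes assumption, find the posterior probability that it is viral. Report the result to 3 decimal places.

0.018

bacterial: 0.45 × 0.15 × 0.45 × 0.95 × (1−0.6) = 0.0115425
viral: 0.55 × 0.35 × 0.05 × 0.15 × (1−0.85) = 0.0002165625
P(viral | x) = 0.0002165625 / 0.0117590625 ≈ 0.018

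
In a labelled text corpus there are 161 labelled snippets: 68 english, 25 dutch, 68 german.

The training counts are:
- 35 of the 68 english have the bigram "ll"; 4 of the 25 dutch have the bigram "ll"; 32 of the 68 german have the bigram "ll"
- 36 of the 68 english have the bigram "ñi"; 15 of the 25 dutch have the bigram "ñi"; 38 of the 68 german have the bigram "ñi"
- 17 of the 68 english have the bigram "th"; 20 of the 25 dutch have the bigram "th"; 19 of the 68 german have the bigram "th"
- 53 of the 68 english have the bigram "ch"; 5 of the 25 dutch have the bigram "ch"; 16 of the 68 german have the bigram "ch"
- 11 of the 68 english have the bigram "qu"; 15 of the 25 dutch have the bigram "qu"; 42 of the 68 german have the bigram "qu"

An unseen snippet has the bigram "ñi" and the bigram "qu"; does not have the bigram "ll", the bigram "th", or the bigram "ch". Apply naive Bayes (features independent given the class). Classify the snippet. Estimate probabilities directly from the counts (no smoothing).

german

english: (68/161) × (33/68) × (36/68) × (51/68) × (15/68) × (11/68) ≈ 0.00290408
dutch: (25/161) × (21/25) × (15/25) × (5/25) × (20/25) × (15/25) ≈ 0.00751304
german: (68/161) × (36/68) × (38/68) × (49/68) × (52/68) × (42/68) ≈ 0.0425278
Highest score → german.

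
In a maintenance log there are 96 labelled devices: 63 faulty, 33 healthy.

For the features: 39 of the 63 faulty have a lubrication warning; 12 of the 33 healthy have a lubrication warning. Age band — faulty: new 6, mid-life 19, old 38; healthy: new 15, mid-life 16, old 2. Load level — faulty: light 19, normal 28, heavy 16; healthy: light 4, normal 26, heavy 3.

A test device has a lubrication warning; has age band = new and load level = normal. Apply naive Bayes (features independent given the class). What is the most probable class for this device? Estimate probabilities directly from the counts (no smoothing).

healthy

faulty: (63/96) × (39/63) × (6/63) × (28/63) ≈ 0.0171958
healthy: (33/96) × (12/33) × (15/33) × (26/33) ≈ 0.0447658
Highest score → healthy.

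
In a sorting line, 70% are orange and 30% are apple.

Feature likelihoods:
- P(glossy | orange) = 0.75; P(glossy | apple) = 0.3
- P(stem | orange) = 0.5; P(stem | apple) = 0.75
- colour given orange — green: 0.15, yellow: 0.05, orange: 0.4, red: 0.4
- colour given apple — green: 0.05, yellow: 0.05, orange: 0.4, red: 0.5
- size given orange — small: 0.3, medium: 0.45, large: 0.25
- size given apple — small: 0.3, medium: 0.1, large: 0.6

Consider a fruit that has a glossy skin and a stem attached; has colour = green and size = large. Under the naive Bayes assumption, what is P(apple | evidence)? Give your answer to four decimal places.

orange: 0.7 × 0.75 × 0.5 × 0.15 × 0.25 = 0.00984375
apple: 0.3 × 0.3 × 0.75 × 0.05 × 0.6 = 0.002025
P(apple | x) = 0.002025 / 0.01186875 ≈ 0.1706

0.1706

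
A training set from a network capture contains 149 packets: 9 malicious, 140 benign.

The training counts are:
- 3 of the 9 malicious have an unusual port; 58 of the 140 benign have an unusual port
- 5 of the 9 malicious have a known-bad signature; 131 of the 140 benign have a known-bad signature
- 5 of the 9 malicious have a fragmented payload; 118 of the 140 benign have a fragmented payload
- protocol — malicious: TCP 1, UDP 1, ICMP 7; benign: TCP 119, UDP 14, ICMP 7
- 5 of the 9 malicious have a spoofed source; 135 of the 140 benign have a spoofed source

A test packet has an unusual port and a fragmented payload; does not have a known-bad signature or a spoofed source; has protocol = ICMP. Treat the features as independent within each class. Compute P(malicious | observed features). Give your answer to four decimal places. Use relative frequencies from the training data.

0.9786

malicious: (9/149) × (3/9) × (4/9) × (5/9) × (7/9) × (4/9) ≈ 0.00171851
benign: (140/149) × (58/140) × (9/140) × (118/140) × (7/140) × (5/140) ≈ 0.0000376636
P(malicious | x) = 0.00171851 / 0.0017561736 ≈ 0.9786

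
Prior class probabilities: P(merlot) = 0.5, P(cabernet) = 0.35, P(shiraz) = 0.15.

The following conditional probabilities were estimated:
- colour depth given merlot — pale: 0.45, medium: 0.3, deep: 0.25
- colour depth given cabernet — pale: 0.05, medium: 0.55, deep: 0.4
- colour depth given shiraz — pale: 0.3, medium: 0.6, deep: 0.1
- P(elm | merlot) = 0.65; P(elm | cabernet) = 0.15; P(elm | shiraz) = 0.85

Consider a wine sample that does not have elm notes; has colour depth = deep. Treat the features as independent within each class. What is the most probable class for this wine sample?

cabernet

merlot: 0.5 × 0.25 × (1−0.65) = 0.04375
cabernet: 0.35 × 0.4 × (1−0.15) = 0.119
shiraz: 0.15 × 0.1 × (1−0.85) = 0.00225
Highest score → cabernet.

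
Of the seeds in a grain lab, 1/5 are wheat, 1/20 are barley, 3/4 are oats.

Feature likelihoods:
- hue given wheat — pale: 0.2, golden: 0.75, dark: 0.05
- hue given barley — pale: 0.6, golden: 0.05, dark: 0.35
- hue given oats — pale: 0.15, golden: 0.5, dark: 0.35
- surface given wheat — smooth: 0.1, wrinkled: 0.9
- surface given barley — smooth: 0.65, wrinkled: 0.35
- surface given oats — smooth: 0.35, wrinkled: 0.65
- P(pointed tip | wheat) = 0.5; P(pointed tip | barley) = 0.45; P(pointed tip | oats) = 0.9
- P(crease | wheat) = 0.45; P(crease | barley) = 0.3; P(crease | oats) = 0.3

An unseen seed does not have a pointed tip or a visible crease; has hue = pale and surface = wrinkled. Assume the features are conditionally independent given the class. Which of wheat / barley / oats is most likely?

wheat: 0.2 × 0.2 × 0.9 × (1−0.5) × (1−0.45) = 0.0099
barley: 0.05 × 0.6 × 0.35 × (1−0.45) × (1−0.3) = 0.0040425
oats: 0.75 × 0.15 × 0.65 × (1−0.9) × (1−0.3) = 0.00511875
Highest score → wheat.

wheat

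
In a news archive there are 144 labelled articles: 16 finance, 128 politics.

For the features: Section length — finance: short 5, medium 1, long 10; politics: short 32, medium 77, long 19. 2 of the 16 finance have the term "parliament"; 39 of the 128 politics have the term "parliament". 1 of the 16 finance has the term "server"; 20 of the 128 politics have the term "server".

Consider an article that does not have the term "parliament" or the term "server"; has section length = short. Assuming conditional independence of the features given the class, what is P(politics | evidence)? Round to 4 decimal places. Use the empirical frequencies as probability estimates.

0.8207

finance: (16/144) × (5/16) × (14/16) × (15/16) ≈ 0.0284831
politics: (128/144) × (32/128) × (89/128) × (108/128) = 0.13037109375
P(politics | x) = 0.13037109375 / 0.15885419375 ≈ 0.8207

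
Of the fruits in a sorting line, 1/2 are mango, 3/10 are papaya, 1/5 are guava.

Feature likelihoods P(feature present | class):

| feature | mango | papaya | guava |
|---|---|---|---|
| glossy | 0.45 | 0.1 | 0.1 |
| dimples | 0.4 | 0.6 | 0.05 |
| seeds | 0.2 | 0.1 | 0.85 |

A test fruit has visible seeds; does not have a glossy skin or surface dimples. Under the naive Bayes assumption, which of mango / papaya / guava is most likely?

guava

mango: 0.5 × (1−0.45) × (1−0.4) × 0.2 = 0.033
papaya: 0.3 × (1−0.1) × (1−0.6) × 0.1 = 0.0108
guava: 0.2 × (1−0.1) × (1−0.05) × 0.85 = 0.14535
Highest score → guava.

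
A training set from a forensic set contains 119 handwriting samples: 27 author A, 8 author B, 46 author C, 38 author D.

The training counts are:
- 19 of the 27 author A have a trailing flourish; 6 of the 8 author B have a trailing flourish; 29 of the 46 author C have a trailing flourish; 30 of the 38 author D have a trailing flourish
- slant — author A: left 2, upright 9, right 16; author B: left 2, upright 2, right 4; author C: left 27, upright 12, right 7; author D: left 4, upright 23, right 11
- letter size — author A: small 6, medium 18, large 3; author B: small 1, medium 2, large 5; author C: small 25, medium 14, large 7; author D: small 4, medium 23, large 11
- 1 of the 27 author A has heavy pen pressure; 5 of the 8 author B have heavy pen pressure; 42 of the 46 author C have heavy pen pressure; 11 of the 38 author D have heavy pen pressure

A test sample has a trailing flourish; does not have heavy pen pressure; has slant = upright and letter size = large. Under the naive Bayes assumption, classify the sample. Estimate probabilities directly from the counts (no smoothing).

author A: (27/119) × (19/27) × (9/27) × (3/27) × (26/27) ≈ 0.00569446
author B: (8/119) × (6/8) × (2/8) × (5/8) × (3/8) ≈ 0.00295431
author C: (46/119) × (29/46) × (12/46) × (7/46) × (4/46) ≈ 0.000841234
author D: (38/119) × (30/38) × (23/38) × (11/38) × (27/38) ≈ 0.031384
Highest score → author D.

author D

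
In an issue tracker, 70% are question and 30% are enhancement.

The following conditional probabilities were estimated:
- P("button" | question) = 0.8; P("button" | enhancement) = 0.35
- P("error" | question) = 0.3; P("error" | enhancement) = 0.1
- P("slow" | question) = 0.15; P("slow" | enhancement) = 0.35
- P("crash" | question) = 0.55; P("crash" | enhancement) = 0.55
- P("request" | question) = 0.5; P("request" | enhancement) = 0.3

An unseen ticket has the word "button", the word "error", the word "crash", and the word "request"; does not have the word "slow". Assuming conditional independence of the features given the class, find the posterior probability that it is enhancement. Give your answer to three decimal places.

0.028

question: 0.7 × 0.8 × 0.3 × (1−0.15) × 0.55 × 0.5 = 0.03927
enhancement: 0.3 × 0.35 × 0.1 × (1−0.35) × 0.55 × 0.3 = 0.001126125
P(enhancement | x) = 0.001126125 / 0.040396125 ≈ 0.028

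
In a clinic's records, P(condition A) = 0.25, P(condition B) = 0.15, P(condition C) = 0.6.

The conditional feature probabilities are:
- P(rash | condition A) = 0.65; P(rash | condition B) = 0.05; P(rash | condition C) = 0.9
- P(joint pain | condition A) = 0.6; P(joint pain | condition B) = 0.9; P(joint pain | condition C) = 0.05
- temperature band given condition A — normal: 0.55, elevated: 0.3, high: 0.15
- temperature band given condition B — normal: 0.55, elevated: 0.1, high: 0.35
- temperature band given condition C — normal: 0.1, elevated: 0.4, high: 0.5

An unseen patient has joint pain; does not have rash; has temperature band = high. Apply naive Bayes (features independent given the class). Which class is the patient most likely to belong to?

condition A: 0.25 × (1−0.65) × 0.6 × 0.15 = 0.007875
condition B: 0.15 × (1−0.05) × 0.9 × 0.35 = 0.0448875
condition C: 0.6 × (1−0.9) × 0.05 × 0.5 = 0.0015
Highest score → condition B.

condition B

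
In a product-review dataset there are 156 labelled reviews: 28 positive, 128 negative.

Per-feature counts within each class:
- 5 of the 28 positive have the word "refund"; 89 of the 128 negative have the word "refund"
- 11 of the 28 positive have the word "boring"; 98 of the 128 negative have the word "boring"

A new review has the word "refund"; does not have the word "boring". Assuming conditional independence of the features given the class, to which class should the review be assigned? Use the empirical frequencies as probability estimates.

positive: (28/156) × (5/28) × (17/28) ≈ 0.0194597
negative: (128/156) × (89/128) × (30/128) ≈ 0.133714
Highest score → negative.

negative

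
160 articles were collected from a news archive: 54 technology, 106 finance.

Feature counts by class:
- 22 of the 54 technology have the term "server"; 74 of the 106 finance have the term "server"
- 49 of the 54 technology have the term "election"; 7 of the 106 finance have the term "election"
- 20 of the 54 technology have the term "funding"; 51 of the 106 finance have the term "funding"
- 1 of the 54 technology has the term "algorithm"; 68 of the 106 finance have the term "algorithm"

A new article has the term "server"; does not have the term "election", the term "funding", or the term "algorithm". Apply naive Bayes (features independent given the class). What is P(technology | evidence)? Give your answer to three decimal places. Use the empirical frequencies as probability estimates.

technology: (54/160) × (22/54) × (5/54) × (34/54) × (53/54) ≈ 0.00786767
finance: (106/160) × (74/106) × (99/106) × (55/106) × (38/106) ≈ 0.0803481
P(technology | x) = 0.00786767 / 0.08821577 ≈ 0.089

0.089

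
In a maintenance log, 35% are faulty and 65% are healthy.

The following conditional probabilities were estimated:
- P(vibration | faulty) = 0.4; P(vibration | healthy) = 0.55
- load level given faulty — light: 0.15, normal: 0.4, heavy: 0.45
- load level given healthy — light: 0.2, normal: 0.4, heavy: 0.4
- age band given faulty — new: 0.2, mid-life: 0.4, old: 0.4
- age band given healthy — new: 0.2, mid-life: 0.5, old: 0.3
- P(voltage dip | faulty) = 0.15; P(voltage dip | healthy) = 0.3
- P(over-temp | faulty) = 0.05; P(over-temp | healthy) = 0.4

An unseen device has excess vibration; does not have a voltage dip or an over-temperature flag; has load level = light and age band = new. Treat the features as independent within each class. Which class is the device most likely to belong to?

healthy

faulty: 0.35 × 0.4 × 0.15 × 0.2 × (1−0.15) × (1−0.05) = 0.0033915
healthy: 0.65 × 0.55 × 0.2 × 0.2 × (1−0.3) × (1−0.4) = 0.006006
Highest score → healthy.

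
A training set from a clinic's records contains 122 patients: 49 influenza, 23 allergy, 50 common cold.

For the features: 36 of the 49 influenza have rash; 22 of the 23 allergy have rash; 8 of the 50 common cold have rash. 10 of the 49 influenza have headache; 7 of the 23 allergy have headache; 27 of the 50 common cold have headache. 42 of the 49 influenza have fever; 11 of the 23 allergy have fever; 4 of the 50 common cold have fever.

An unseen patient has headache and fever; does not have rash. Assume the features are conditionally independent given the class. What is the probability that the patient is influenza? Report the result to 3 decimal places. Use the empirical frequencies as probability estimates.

0.537

influenza: (49/122) × (13/49) × (10/49) × (42/49) ≈ 0.0186398
allergy: (23/122) × (1/23) × (7/23) × (11/23) ≈ 0.0011931
common cold: (50/122) × (42/50) × (27/50) × (4/50) ≈ 0.0148721
P(influenza | x) = 0.0186398 / 0.034705 ≈ 0.537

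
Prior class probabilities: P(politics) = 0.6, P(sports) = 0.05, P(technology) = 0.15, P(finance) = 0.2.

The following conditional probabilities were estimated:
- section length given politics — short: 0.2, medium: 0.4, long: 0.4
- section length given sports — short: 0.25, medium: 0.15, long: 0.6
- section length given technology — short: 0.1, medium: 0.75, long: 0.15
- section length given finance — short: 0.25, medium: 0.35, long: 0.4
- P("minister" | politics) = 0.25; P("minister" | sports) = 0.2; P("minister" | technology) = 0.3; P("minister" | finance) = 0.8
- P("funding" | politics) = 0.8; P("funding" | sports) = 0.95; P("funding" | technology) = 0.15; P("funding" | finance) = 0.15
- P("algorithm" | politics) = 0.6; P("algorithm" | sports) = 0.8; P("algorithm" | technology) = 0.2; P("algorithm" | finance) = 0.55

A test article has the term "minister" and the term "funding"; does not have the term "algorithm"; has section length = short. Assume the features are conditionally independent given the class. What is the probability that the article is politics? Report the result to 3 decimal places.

politics: 0.6 × 0.2 × 0.25 × 0.8 × (1−0.6) = 0.0096
sports: 0.05 × 0.25 × 0.2 × 0.95 × (1−0.8) = 0.000475
technology: 0.15 × 0.1 × 0.3 × 0.15 × (1−0.2) = 0.00054
finance: 0.2 × 0.25 × 0.8 × 0.15 × (1−0.55) = 0.0027
P(politics | x) = 0.0096 / 0.013315 ≈ 0.721

0.721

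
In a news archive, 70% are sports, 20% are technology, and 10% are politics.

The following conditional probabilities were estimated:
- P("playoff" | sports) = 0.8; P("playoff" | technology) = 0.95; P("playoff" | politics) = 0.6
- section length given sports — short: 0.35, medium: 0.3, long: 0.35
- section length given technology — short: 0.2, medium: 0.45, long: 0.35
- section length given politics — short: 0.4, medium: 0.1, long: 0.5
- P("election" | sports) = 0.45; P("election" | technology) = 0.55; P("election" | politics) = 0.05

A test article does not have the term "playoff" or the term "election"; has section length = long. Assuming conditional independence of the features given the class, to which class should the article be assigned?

sports: 0.7 × (1−0.8) × 0.35 × (1−0.45) = 0.02695
technology: 0.2 × (1−0.95) × 0.35 × (1−0.55) = 0.001575
politics: 0.1 × (1−0.6) × 0.5 × (1−0.05) = 0.019
Highest score → sports.

sports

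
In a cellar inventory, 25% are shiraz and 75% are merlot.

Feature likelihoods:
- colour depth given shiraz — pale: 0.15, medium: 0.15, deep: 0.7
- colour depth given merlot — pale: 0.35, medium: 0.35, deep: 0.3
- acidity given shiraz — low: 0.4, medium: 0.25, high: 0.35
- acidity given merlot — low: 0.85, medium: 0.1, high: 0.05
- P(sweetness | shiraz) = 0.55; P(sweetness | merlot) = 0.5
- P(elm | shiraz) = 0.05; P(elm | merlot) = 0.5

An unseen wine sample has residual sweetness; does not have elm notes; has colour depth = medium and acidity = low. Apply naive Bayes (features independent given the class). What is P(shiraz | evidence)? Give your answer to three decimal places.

0.123

shiraz: 0.25 × 0.15 × 0.4 × 0.55 × (1−0.05) = 0.0078375
merlot: 0.75 × 0.35 × 0.85 × 0.5 × (1−0.5) = 0.05578125
P(shiraz | x) = 0.0078375 / 0.06361875 ≈ 0.123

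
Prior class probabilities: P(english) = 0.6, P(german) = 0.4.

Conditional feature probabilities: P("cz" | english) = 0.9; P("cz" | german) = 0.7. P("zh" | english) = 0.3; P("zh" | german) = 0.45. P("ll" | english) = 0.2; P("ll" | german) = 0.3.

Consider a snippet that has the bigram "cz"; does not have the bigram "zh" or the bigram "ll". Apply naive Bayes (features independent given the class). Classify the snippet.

english

english: 0.6 × 0.9 × (1−0.3) × (1−0.2) = 0.3024
german: 0.4 × 0.7 × (1−0.45) × (1−0.3) = 0.1078
Highest score → english.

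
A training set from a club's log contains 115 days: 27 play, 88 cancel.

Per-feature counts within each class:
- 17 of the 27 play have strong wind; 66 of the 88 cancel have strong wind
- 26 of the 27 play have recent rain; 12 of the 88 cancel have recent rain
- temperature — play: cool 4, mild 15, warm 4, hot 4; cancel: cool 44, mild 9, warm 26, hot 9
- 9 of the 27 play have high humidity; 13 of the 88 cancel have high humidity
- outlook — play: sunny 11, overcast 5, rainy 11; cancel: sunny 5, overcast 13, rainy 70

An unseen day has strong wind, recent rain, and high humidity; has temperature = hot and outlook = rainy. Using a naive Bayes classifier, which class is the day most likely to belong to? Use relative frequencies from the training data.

play

play: (27/115) × (17/27) × (26/27) × (4/27) × (9/27) × (11/27) ≈ 0.00286394
cancel: (88/115) × (66/88) × (12/88) × (9/88) × (13/88) × (70/88) ≈ 0.000940547
Highest score → play.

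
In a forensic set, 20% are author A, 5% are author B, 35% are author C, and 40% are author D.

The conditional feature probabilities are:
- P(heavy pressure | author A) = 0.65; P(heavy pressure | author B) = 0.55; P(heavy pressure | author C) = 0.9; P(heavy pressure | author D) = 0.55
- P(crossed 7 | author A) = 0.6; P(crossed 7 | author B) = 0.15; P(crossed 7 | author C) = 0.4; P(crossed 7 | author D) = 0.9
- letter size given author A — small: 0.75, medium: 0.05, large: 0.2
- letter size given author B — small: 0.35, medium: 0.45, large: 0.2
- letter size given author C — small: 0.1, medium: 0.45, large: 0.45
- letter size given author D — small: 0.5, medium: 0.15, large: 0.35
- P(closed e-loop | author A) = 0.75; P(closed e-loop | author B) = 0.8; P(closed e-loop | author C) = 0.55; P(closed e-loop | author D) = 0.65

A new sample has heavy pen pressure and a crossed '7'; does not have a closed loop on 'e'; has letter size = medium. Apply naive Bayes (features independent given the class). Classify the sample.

author A: 0.2 × 0.65 × 0.6 × 0.05 × (1−0.75) = 0.000975
author B: 0.05 × 0.55 × 0.15 × 0.45 × (1−0.8) = 0.00037125
author C: 0.35 × 0.9 × 0.4 × 0.45 × (1−0.55) = 0.025515
author D: 0.4 × 0.55 × 0.9 × 0.15 × (1−0.65) = 0.010395
Highest score → author C.

author C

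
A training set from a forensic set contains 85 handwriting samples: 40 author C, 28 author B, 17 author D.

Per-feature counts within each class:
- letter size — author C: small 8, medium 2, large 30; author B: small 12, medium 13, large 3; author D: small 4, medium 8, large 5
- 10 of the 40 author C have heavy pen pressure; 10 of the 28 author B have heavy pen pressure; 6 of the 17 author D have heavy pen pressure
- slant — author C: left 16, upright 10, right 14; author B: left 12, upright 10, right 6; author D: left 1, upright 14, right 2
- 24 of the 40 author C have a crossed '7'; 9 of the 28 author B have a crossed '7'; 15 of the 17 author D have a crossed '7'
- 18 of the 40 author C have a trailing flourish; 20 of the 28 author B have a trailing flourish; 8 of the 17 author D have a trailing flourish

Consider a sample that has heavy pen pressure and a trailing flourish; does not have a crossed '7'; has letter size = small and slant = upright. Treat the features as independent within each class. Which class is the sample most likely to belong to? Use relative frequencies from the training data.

author B

author C: (40/85) × (8/40) × (10/40) × (10/40) × (16/40) × (18/40) ≈ 0.00105882
author B: (28/85) × (12/28) × (10/28) × (10/28) × (19/28) × (20/28) ≈ 0.00872798
author D: (17/85) × (4/17) × (6/17) × (14/17) × (2/17) × (8/17) ≈ 0.000757259
Highest score → author B.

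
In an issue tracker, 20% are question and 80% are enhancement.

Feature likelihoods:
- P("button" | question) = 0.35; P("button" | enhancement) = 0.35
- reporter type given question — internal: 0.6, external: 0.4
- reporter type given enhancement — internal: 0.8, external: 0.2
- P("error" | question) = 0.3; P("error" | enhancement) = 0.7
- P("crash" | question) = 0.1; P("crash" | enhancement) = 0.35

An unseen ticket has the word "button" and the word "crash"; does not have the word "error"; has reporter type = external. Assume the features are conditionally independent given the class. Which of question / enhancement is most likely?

enhancement

question: 0.2 × 0.35 × 0.4 × (1−0.3) × 0.1 = 0.00196
enhancement: 0.8 × 0.35 × 0.2 × (1−0.7) × 0.35 = 0.00588
Highest score → enhancement.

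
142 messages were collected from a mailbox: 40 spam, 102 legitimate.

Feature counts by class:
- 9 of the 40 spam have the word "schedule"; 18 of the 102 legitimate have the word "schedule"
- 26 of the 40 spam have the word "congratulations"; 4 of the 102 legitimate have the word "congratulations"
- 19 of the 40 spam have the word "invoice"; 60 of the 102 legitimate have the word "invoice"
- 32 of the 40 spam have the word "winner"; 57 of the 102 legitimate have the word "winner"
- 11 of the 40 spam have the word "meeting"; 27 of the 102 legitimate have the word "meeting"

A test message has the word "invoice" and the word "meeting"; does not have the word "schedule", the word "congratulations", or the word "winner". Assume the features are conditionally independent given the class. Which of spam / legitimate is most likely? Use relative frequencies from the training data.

legitimate

spam: (40/142) × (31/40) × (14/40) × (19/40) × (8/40) × (11/40) ≈ 0.00199617
legitimate: (102/142) × (84/102) × (98/102) × (60/102) × (45/102) × (27/102) ≈ 0.0390431
Highest score → legitimate.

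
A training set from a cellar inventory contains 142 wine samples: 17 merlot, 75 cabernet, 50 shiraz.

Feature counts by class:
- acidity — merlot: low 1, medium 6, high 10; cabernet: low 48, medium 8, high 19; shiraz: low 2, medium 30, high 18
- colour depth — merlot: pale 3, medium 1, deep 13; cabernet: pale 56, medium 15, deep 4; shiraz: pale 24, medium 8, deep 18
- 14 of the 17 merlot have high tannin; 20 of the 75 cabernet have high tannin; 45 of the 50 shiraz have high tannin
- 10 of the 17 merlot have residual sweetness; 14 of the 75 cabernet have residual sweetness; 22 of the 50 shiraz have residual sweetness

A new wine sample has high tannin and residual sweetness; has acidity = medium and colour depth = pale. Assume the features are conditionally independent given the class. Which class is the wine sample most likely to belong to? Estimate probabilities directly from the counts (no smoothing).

merlot: (17/142) × (6/17) × (3/17) × (14/17) × (10/17) ≈ 0.00361215
cabernet: (75/142) × (8/75) × (56/75) × (20/75) × (14/75) ≈ 0.00209394
shiraz: (50/142) × (30/50) × (24/50) × (45/50) × (22/50) ≈ 0.0401577
Highest score → shiraz.

shiraz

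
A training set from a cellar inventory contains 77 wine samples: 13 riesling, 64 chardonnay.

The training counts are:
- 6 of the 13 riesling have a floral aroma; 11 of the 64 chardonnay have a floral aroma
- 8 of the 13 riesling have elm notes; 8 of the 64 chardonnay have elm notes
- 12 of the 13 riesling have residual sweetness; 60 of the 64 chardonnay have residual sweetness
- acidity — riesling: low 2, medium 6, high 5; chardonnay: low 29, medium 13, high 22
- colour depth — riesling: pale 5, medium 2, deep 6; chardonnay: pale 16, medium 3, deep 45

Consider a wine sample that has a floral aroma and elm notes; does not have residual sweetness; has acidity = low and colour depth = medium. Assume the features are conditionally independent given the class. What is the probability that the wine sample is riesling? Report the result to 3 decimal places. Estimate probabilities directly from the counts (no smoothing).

riesling: (13/77) × (6/13) × (8/13) × (1/13) × (2/13) × (2/13) ≈ 0.0000873046
chardonnay: (64/77) × (11/64) × (8/64) × (4/64) × (29/64) × (3/64) ≈ 0.0000237056
P(riesling | x) = 0.0000873046 / 0.0001110102 ≈ 0.786

0.786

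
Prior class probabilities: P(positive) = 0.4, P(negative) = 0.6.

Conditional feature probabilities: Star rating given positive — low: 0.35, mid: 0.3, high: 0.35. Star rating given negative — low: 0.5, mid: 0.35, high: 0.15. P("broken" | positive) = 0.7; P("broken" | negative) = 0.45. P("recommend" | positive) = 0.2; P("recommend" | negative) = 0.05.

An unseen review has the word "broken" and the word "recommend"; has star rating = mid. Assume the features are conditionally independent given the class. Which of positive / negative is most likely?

positive

positive: 0.4 × 0.3 × 0.7 × 0.2 = 0.0168
negative: 0.6 × 0.35 × 0.45 × 0.05 = 0.004725
Highest score → positive.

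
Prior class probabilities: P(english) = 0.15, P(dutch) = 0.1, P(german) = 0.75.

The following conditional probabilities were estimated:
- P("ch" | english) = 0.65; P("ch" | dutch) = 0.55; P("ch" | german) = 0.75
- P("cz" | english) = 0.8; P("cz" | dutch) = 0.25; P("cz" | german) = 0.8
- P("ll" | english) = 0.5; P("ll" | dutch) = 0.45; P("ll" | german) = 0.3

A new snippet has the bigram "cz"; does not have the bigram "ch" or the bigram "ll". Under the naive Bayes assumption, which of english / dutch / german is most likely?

english: 0.15 × (1−0.65) × 0.8 × (1−0.5) = 0.021
dutch: 0.1 × (1−0.55) × 0.25 × (1−0.45) = 0.0061875
german: 0.75 × (1−0.75) × 0.8 × (1−0.3) = 0.105
Highest score → german.

german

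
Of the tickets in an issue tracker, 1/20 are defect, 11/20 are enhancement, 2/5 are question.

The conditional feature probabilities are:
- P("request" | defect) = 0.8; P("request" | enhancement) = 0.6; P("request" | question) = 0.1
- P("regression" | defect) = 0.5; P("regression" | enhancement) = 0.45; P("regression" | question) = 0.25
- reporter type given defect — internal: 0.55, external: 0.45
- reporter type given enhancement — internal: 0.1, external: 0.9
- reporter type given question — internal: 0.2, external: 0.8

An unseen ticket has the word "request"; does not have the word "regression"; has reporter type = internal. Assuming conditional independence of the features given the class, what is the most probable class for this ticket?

enhancement

defect: 0.05 × 0.8 × (1−0.5) × 0.55 = 0.011
enhancement: 0.55 × 0.6 × (1−0.45) × 0.1 = 0.01815
question: 0.4 × 0.1 × (1−0.25) × 0.2 = 0.006
Highest score → enhancement.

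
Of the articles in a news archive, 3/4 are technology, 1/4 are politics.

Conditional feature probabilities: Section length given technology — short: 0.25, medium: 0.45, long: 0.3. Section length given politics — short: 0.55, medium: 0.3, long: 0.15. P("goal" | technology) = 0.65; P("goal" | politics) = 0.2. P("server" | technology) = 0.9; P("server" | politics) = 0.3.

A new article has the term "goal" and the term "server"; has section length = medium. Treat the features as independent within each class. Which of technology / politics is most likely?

technology: 0.75 × 0.45 × 0.65 × 0.9 = 0.1974375
politics: 0.25 × 0.3 × 0.2 × 0.3 = 0.0045
Highest score → technology.

technology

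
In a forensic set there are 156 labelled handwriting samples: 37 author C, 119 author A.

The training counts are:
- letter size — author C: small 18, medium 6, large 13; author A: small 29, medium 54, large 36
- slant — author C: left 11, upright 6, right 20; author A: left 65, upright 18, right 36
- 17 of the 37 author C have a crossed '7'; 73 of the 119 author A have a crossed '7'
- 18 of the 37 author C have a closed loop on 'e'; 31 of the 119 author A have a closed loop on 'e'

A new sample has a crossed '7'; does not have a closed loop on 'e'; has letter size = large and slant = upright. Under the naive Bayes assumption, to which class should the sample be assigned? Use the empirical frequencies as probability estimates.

author A

author C: (37/156) × (13/37) × (6/37) × (17/37) × (19/37) ≈ 0.00318836
author A: (119/156) × (36/119) × (18/119) × (73/119) × (88/119) ≈ 0.0158349
Highest score → author A.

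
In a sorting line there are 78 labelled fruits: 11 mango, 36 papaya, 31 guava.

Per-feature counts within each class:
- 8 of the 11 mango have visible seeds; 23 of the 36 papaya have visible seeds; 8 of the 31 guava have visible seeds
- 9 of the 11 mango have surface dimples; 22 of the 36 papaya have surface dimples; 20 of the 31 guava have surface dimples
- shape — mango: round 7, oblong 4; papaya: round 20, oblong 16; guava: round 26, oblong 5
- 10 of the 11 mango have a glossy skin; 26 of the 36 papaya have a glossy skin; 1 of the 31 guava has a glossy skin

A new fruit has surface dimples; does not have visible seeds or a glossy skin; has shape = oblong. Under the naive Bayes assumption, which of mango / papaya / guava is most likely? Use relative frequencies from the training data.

mango: (11/78) × (3/11) × (9/11) × (4/11) × (1/11) ≈ 0.00104028
papaya: (36/78) × (13/36) × (22/36) × (16/36) × (10/36) ≈ 0.0125743
guava: (31/78) × (23/31) × (20/31) × (5/31) × (30/31) ≈ 0.029694
Highest score → guava.

guava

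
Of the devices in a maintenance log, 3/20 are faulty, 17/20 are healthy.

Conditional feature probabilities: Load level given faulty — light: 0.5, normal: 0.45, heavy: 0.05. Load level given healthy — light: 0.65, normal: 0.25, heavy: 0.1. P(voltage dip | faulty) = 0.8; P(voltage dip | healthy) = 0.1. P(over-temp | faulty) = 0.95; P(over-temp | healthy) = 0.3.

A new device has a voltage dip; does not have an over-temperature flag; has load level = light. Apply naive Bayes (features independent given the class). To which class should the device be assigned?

healthy

faulty: 0.15 × 0.5 × 0.8 × (1−0.95) = 0.003
healthy: 0.85 × 0.65 × 0.1 × (1−0.3) = 0.038675
Highest score → healthy.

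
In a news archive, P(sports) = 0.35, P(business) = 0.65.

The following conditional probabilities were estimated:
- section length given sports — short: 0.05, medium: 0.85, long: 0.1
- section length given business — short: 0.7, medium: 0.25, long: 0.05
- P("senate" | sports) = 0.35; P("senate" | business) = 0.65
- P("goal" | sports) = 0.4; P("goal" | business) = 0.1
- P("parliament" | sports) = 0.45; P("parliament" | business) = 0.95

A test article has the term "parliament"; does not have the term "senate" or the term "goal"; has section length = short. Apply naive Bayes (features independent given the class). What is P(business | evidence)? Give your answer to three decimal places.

sports: 0.35 × 0.05 × (1−0.35) × (1−0.4) × 0.45 = 0.00307125
business: 0.65 × 0.7 × (1−0.65) × (1−0.1) × 0.95 = 0.13615875
P(business | x) = 0.13615875 / 0.13923 ≈ 0.978

0.978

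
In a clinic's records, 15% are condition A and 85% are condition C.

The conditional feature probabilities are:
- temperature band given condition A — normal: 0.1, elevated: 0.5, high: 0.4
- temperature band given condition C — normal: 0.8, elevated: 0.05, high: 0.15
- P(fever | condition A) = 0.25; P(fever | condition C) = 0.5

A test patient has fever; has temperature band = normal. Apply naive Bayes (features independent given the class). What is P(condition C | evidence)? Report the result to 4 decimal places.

0.9891

condition A: 0.15 × 0.1 × 0.25 = 0.00375
condition C: 0.85 × 0.8 × 0.5 = 0.34
P(condition C | x) = 0.34 / 0.34375 ≈ 0.9891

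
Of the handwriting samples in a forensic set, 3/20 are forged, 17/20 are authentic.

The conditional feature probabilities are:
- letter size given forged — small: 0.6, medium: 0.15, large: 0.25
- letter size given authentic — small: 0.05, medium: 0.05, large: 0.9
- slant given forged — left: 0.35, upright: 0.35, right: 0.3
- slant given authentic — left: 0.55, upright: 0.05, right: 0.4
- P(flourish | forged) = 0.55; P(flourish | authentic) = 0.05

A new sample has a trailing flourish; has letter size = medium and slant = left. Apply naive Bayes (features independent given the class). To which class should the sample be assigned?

forged: 0.15 × 0.15 × 0.35 × 0.55 = 0.00433125
authentic: 0.85 × 0.05 × 0.55 × 0.05 = 0.00116875
Highest score → forged.

forged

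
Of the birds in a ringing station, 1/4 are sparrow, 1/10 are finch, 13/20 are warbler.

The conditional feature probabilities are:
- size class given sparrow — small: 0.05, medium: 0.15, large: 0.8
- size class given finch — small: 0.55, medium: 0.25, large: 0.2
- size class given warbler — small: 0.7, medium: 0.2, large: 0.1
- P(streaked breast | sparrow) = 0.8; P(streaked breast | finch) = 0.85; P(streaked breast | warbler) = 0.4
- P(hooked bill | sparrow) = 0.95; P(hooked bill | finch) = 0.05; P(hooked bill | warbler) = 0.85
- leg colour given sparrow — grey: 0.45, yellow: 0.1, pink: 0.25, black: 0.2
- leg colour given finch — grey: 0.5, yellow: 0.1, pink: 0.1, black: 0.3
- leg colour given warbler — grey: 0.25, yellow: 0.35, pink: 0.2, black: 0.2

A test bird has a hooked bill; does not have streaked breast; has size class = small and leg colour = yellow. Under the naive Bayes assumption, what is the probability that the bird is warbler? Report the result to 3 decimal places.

0.997

sparrow: 0.25 × 0.05 × (1−0.8) × 0.95 × 0.1 = 0.0002375
finch: 0.1 × 0.55 × (1−0.85) × 0.05 × 0.1 = 0.00004125
warbler: 0.65 × 0.7 × (1−0.4) × 0.85 × 0.35 = 0.0812175
P(warbler | x) = 0.0812175 / 0.08149625 ≈ 0.997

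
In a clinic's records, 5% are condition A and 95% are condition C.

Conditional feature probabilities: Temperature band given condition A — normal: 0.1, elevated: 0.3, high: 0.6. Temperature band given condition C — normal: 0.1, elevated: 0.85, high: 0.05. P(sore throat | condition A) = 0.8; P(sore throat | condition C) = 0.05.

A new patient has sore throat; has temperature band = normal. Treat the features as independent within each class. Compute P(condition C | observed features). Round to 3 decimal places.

condition A: 0.05 × 0.1 × 0.8 = 0.004
condition C: 0.95 × 0.1 × 0.05 = 0.00475
P(condition C | x) = 0.00475 / 0.00875 ≈ 0.543

0.543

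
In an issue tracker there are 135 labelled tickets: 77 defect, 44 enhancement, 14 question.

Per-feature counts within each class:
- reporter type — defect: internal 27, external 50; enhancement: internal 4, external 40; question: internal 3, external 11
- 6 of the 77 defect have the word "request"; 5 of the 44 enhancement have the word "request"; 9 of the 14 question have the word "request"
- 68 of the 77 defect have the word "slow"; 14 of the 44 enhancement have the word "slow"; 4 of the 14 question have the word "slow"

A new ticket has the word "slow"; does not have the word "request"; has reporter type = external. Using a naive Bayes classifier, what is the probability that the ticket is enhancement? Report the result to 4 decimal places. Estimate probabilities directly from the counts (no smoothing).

defect: (77/135) × (50/77) × (71/77) × (68/77) ≈ 0.301594
enhancement: (44/135) × (40/44) × (39/44) × (14/44) ≈ 0.0835629
question: (14/135) × (11/14) × (5/14) × (4/14) ≈ 0.00831444
P(enhancement | x) = 0.0835629 / 0.39347134 ≈ 0.2124

0.2124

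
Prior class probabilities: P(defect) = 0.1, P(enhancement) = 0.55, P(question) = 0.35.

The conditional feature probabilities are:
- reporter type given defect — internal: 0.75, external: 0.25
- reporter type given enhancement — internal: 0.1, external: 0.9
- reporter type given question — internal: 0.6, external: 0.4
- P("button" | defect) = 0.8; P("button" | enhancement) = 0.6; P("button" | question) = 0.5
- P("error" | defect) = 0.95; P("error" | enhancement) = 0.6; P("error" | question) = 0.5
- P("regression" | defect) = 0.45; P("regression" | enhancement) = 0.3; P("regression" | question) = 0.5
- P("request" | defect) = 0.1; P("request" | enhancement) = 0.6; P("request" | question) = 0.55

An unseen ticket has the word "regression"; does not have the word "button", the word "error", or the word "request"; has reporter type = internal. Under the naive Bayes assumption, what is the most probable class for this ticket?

question

defect: 0.1 × 0.75 × (1−0.8) × (1−0.95) × 0.45 × (1−0.1) = 0.00030375
enhancement: 0.55 × 0.1 × (1−0.6) × (1−0.6) × 0.3 × (1−0.6) = 0.001056
question: 0.35 × 0.6 × (1−0.5) × (1−0.5) × 0.5 × (1−0.55) = 0.0118125
Highest score → question.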